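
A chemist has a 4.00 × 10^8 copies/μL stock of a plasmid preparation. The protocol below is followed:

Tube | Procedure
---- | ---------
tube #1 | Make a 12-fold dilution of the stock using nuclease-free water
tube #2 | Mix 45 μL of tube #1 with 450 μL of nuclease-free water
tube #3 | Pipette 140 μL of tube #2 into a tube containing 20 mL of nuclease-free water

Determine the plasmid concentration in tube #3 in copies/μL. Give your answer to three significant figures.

Step 1: 12-fold → factor 12
Step 2: 45 μL + 450 μL = 495 μL total → factor 495/45 = 11
Step 3: 140 μL + 20 mL = 20140 μL total → factor 20140/140 = 143.86
Overall dilution factor = 12 × 11 × 143.86 = 18989
Final = 4.00 × 10^8 copies/μL / 18989 = 2.11 × 10^4 copies/μL

2.11 × 10^4 copies/μL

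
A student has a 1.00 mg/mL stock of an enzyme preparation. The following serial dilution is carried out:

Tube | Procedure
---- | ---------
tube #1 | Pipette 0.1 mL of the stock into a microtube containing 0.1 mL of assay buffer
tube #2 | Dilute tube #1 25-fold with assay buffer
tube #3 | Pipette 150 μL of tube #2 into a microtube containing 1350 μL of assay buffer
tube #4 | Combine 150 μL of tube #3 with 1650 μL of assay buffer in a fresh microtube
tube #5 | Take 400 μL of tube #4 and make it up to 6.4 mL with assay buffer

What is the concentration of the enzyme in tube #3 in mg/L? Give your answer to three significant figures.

2.00 mg/L

Step 1: 0.1 mL + 0.1 mL = 0.2 mL total → factor 0.2/0.1 = 2
Step 2: 25-fold → factor 25
Step 3: 150 μL + 1350 μL = 1500 μL total → factor 1500/150 = 10
Dilution factor through tube #3 = 2 × 25 × 10 = 500
[tube #3] = 1.00 mg/mL / 500 = 0.002000 mg/mL = 2.00 mg/L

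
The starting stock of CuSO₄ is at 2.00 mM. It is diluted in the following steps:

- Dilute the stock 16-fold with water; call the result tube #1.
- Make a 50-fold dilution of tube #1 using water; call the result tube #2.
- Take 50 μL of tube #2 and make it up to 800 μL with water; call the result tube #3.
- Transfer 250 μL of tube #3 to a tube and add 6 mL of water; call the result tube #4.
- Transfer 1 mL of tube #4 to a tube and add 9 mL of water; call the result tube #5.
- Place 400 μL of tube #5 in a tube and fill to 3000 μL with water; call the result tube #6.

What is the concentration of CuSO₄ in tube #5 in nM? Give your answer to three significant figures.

0.625 nM

Step 1: 16-fold → factor 16
Step 2: 50-fold → factor 50
Step 3: 50 μL brought to 800 μL → factor 800/50 = 16
Step 4: 250 μL + 6 mL = 6250 μL total → factor 6250/250 = 25
Step 5: 1 mL + 9 mL = 10 mL total → factor 10/1 = 10
Dilution factor through tube #5 = 16 × 50 × 16 × 25 × 10 = 3.2 × 10^6
[tube #5] = 2.00 mM / 3.2 × 10^6 = 6.250 × 10^-7 mM = 0.625 nM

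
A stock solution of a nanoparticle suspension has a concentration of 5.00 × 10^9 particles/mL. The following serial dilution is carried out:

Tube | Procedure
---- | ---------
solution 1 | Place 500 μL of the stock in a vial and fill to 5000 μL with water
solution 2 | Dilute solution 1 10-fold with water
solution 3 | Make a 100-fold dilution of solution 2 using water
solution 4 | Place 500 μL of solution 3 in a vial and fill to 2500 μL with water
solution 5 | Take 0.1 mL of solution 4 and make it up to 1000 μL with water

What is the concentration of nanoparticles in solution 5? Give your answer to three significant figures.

1.00 × 10^4 particles/mL

Step 1: 500 μL brought to 5000 μL → factor 5000/500 = 10
Step 2: 10-fold → factor 10
Step 3: 100-fold → factor 100
Step 4: 500 μL brought to 2500 μL → factor 2500/500 = 5
Step 5: 0.1 mL brought to 1000 μL → factor 1/0.1 = 10
Overall dilution factor = 10 × 10 × 100 × 5 × 10 = 5 × 10^5
Final = 5.00 × 10^9 particles/mL / 5 × 10^5 = 1.00 × 10^4 particles/mL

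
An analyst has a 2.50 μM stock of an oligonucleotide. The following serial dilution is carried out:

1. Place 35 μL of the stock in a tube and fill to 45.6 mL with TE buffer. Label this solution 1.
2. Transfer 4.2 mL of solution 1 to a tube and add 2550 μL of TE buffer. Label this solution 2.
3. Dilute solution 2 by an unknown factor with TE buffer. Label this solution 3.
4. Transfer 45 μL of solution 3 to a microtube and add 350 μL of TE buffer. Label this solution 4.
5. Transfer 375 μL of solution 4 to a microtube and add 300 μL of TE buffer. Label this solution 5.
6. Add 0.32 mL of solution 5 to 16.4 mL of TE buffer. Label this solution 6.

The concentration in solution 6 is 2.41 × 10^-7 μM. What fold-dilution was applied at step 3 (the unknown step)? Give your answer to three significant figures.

6.00-fold

Step 1: 35 μL brought to 45.6 mL → factor 45600/35 = 1302.9
Step 2: 4.2 mL + 2550 μL = 6.75 mL total → factor 6.75/4.2 = 1.6071
Step 3: unknown factor x
Step 4: 45 μL + 350 μL = 395 μL total → factor 395/45 = 8.7778
Step 5: 375 μL + 300 μL = 675 μL total → factor 675/375 = 1.8
Step 6: 0.32 mL + 16.4 mL = 16.72 mL total → factor 16.72/0.32 = 52.25
Product of known-step factors = 1.7286 × 10^6
Overall factor = 2.50 μM / (2.41 × 10^-7 μM) = 1.0373 × 10^7
x = 1.0373 × 10^7 / 1.7286 × 10^6 = 6.00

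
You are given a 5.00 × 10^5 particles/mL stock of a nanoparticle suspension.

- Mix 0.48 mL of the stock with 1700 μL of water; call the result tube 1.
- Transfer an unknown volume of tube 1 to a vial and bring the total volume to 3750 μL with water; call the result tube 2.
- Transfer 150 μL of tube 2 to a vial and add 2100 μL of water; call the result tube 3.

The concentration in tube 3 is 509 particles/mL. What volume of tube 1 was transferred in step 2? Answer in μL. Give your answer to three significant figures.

Step 1: 0.48 mL + 1700 μL = 2.18 mL total → factor 2.18/0.48 = 4.5417
Step 2: v brought to 3750 μL → factor = 3750 μL/v
Step 3: 150 μL + 2100 μL = 2250 μL total → factor 2250/150 = 15
Product of known-step factors = 68.125
Overall factor = 5.00 × 10^5 particles/mL / (509 particles/mL) = 982.32
Step-2 factor = 982.32 / 68.125 = 14.419
v = 3750 μL / 14.419 = 260 μL

260 μL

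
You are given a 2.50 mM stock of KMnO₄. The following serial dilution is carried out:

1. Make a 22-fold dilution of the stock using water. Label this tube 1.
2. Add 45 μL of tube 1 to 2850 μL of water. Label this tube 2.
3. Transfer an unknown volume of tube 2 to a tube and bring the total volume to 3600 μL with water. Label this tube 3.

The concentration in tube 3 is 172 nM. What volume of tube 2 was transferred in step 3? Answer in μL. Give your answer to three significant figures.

351 μL

Step 1: 22-fold → factor 22
Step 2: 45 μL + 2850 μL = 2895 μL total → factor 2895/45 = 64.333
Step 3: v brought to 3600 μL → factor = 3600 μL/v
Product of known-step factors = 1415.3
Overall factor = 2.50 mM / (172 nM) = 14535
Step-3 factor = 14535 / 1415.3 = 10.27
v = 3600 μL / 10.27 = 351 μL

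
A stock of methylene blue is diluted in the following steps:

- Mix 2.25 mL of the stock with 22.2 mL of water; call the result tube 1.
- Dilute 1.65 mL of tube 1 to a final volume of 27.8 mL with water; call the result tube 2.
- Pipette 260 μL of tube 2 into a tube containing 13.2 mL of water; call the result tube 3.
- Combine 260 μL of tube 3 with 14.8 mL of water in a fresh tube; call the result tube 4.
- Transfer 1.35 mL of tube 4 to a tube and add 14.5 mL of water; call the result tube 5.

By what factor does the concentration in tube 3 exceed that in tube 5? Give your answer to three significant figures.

680

Step 1: 2.25 mL + 22.2 mL = 24.45 mL total → factor 24.45/2.25 = 10.867
Step 2: 1.65 mL brought to 27.8 mL → factor 27.8/1.65 = 16.848
Step 3: 260 μL + 13.2 mL = 13460 μL total → factor 13460/260 = 51.769
Step 4: 260 μL + 14.8 mL = 15060 μL total → factor 15060/260 = 57.923
Step 5: 1.35 mL + 14.5 mL = 15.85 mL total → factor 15.85/1.35 = 11.741
Dilution factor to tube 3 = 9478.3; to tube 5 = 6.4458 × 10^6
[tube 3]/[tube 5] = (factor to tube 5)/(factor to tube 3) = 6.4458 × 10^6/9478.3 = 680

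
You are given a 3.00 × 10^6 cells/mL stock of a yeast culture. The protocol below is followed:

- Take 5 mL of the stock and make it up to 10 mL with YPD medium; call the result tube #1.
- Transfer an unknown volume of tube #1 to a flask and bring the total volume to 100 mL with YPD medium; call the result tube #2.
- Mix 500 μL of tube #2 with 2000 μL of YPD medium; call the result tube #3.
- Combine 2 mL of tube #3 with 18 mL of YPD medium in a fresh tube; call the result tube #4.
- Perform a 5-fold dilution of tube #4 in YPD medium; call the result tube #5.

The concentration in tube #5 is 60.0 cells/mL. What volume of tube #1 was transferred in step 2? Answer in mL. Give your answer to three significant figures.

Step 1: 5 mL brought to 10 mL → factor 10/5 = 2
Step 2: v brought to 100 mL → factor = 100 mL/v
Step 3: 500 μL + 2000 μL = 2500 μL total → factor 2500/500 = 5
Step 4: 2 mL + 18 mL = 20 mL total → factor 20/2 = 10
Step 5: 5-fold → factor 5
Product of known-step factors = 500
Overall factor = 3.00 × 10^6 cells/mL / (60.0 cells/mL) = 50000
Step-2 factor = 50000 / 500 = 100
v = 100 mL / 100 = 1.00 mL

1.00 mL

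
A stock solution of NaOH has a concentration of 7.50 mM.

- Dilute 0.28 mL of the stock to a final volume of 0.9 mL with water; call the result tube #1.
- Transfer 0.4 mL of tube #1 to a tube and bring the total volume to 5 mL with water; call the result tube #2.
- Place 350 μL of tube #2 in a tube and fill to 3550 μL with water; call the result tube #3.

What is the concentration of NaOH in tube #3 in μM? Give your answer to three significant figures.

18.4 μM

Step 1: 0.28 mL brought to 0.9 mL → factor 0.9/0.28 = 3.2143
Step 2: 0.4 mL brought to 5 mL → factor 5/0.4 = 12.5
Step 3: 350 μL brought to 3550 μL → factor 3550/350 = 10.143
Overall dilution factor = 3.2143 × 12.5 × 10.143 = 407.53
Final = 7.50 mM / 407.53 = 0.01840 mM = 18.4 μM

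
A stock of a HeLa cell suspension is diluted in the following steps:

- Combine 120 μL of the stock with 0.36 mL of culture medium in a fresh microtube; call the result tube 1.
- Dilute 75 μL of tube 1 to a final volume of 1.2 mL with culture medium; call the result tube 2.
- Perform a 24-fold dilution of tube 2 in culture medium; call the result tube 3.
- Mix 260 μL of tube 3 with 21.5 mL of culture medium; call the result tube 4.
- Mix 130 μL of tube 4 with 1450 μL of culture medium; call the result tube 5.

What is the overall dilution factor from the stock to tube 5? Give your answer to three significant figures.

Step 1: 120 μL + 0.36 mL = 480 μL total → factor 480/120 = 4
Step 2: 75 μL brought to 1.2 mL → factor 1200/75 = 16
Step 3: 24-fold → factor 24
Step 4: 260 μL + 21.5 mL = 21760 μL total → factor 21760/260 = 83.692
Step 5: 130 μL + 1450 μL = 1580 μL total → factor 1580/130 = 12.154
Overall dilution factor = 4 × 16 × 24 × 83.692 × 12.154 = 1.5624 × 10^6

1.56 × 10^6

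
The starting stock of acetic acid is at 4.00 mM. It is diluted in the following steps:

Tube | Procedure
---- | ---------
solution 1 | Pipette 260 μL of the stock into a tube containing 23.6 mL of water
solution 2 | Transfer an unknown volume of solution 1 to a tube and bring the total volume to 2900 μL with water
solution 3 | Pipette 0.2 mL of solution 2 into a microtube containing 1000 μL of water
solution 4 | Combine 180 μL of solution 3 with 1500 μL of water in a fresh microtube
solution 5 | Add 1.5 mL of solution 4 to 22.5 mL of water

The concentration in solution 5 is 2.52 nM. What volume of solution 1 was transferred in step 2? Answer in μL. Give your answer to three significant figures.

Step 1: 260 μL + 23.6 mL = 23860 μL total → factor 23860/260 = 91.769
Step 2: v brought to 2900 μL → factor = 2900 μL/v
Step 3: 0.2 mL + 1000 μL = 1.2 mL total → factor 1.2/0.2 = 6
Step 4: 180 μL + 1500 μL = 1680 μL total → factor 1680/180 = 9.3333
Step 5: 1.5 mL + 22.5 mL = 24 mL total → factor 24/1.5 = 16
Product of known-step factors = 82225
Overall factor = 4.00 mM / (2.52 nM) = 1.5873 × 10^6
Step-2 factor = 1.5873 × 10^6 / 82225 = 19.304
v = 2900 μL / 19.304 = 150 μL

150 μL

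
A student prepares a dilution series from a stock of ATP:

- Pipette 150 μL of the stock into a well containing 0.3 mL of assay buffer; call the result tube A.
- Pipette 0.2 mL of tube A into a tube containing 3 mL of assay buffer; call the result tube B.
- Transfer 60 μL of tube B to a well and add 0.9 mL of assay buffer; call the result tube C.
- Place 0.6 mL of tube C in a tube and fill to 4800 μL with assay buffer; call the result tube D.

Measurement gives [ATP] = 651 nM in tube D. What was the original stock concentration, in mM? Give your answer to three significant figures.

Step 1: 150 μL + 0.3 mL = 450 μL total → factor 450/150 = 3
Step 2: 0.2 mL + 3 mL = 3.2 mL total → factor 3.2/0.2 = 16
Step 3: 60 μL + 0.9 mL = 960 μL total → factor 960/60 = 16
Step 4: 0.6 mL brought to 4800 μL → factor 4.8/0.6 = 8
Overall dilution factor = 3 × 16 × 16 × 8 = 6144
Stock = 651 nM × 6144 = 4.000 × 10^6 nM = 4.00 mM

4.00 mM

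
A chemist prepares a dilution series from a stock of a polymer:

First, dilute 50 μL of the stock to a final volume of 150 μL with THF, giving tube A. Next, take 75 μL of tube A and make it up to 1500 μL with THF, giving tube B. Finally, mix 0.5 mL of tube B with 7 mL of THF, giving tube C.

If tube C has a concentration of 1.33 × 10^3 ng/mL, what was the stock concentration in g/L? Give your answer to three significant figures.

Step 1: 50 μL brought to 150 μL → factor 150/50 = 3
Step 2: 75 μL brought to 1500 μL → factor 1500/75 = 20
Step 3: 0.5 mL + 7 mL = 7.5 mL total → factor 7.5/0.5 = 15
Overall dilution factor = 3 × 20 × 15 = 900
Stock = 1.33 × 10^3 ng/mL × 900 = 1.197 × 10^6 ng/mL = 1.20 g/L

1.20 g/L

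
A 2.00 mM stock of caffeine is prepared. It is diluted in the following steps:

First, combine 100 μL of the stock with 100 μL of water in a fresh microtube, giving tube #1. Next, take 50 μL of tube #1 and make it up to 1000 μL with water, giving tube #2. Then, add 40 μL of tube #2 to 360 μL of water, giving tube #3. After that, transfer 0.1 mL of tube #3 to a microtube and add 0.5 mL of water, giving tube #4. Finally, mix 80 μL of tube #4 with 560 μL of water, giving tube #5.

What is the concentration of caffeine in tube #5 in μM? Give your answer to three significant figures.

Step 1: 100 μL + 100 μL = 200 μL total → factor 200/100 = 2
Step 2: 50 μL brought to 1000 μL → factor 1000/50 = 20
Step 3: 40 μL + 360 μL = 400 μL total → factor 400/40 = 10
Step 4: 0.1 mL + 0.5 mL = 0.6 mL total → factor 0.6/0.1 = 6
Step 5: 80 μL + 560 μL = 640 μL total → factor 640/80 = 8
Overall dilution factor = 2 × 20 × 10 × 6 × 8 = 19200
Final = 2.00 mM / 19200 = 0.0001042 mM = 0.104 μM

0.104 μM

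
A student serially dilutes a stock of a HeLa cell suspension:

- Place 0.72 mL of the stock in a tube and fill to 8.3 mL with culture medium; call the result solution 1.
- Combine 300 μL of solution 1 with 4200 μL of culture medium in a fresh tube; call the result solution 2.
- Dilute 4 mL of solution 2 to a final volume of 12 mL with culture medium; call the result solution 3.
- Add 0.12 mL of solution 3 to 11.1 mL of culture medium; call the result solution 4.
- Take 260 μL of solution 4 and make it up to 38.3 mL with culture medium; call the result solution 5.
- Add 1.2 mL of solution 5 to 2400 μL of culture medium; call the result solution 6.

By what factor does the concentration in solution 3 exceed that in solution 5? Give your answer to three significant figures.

Step 1: 0.72 mL brought to 8.3 mL → factor 8.3/0.72 = 11.528
Step 2: 300 μL + 4200 μL = 4500 μL total → factor 4500/300 = 15
Step 3: 4 mL brought to 12 mL → factor 12/4 = 3
Step 4: 0.12 mL + 11.1 mL = 11.22 mL total → factor 11.22/0.12 = 93.5
Step 5: 260 μL brought to 38.3 mL → factor 38300/260 = 147.31
Dilution factor to solution 3 = 518.75; to solution 5 = 7.1449 × 10^6
[solution 3]/[solution 5] = (factor to solution 5)/(factor to solution 3) = 7.1449 × 10^6/518.75 = 1.38 × 10^4

1.38 × 10^4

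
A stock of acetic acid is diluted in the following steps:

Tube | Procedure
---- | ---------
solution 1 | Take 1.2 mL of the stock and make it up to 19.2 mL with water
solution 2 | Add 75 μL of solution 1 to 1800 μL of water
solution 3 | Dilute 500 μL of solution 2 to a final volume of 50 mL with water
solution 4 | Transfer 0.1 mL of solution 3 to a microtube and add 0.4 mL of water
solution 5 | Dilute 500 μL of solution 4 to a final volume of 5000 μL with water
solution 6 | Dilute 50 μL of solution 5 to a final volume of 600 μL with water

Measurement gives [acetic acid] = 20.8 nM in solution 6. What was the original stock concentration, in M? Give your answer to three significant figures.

0.499 M

Step 1: 1.2 mL brought to 19.2 mL → factor 19.2/1.2 = 16
Step 2: 75 μL + 1800 μL = 1875 μL total → factor 1875/75 = 25
Step 3: 500 μL brought to 50 mL → factor 50000/500 = 100
Step 4: 0.1 mL + 0.4 mL = 0.5 mL total → factor 0.5/0.1 = 5
Step 5: 500 μL brought to 5000 μL → factor 5000/500 = 10
Step 6: 50 μL brought to 600 μL → factor 600/50 = 12
Overall dilution factor = 16 × 25 × 100 × 5 × 10 × 12 = 2.4 × 10^7
Stock = 20.8 nM × 2.4 × 10^7 = 4.992 × 10^8 nM = 0.499 M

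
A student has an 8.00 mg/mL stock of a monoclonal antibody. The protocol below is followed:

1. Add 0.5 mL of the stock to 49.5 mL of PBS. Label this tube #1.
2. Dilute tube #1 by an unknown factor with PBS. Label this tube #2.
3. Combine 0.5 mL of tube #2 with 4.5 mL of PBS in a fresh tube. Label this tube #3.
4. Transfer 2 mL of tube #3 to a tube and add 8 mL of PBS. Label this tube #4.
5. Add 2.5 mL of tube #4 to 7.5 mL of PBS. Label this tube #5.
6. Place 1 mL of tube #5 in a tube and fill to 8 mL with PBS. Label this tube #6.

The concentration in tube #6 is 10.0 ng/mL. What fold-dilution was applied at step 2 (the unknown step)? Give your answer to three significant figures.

Step 1: 0.5 mL + 49.5 mL = 50 mL total → factor 50/0.5 = 100
Step 2: unknown factor x
Step 3: 0.5 mL + 4.5 mL = 5 mL total → factor 5/0.5 = 10
Step 4: 2 mL + 8 mL = 10 mL total → factor 10/2 = 5
Step 5: 2.5 mL + 7.5 mL = 10 mL total → factor 10/2.5 = 4
Step 6: 1 mL brought to 8 mL → factor 8/1 = 8
Product of known-step factors = 1.6 × 10^5
Overall factor = 8.00 mg/mL / (10.0 ng/mL) = 8 × 10^5
x = 8 × 10^5 / 1.6 × 10^5 = 5.00

5.00-fold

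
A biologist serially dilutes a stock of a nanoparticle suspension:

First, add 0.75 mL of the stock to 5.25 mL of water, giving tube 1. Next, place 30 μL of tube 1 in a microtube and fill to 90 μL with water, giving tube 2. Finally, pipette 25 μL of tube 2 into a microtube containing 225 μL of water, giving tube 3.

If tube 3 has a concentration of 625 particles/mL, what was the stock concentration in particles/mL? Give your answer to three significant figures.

Step 1: 0.75 mL + 5.25 mL = 6 mL total → factor 6/0.75 = 8
Step 2: 30 μL brought to 90 μL → factor 90/30 = 3
Step 3: 25 μL + 225 μL = 250 μL total → factor 250/25 = 10
Overall dilution factor = 8 × 3 × 10 = 240
Stock = 625 particles/mL × 240 = 1.50 × 10^5 particles/mL

1.50 × 10^5 particles/mL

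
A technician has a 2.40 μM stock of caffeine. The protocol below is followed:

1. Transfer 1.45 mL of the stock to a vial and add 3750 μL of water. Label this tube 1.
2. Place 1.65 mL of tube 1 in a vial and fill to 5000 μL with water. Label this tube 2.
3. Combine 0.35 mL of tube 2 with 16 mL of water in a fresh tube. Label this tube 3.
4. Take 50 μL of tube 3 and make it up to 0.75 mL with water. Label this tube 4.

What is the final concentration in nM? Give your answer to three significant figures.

Step 1: 1.45 mL + 3750 μL = 5.2 mL total → factor 5.2/1.45 = 3.5862
Step 2: 1.65 mL brought to 5000 μL → factor 5/1.65 = 3.0303
Step 3: 0.35 mL + 16 mL = 16.35 mL total → factor 16.35/0.35 = 46.714
Step 4: 50 μL brought to 0.75 mL → factor 750/50 = 15
Overall dilution factor = 3.5862 × 3.0303 × 46.714 × 15 = 7614.9
Final = 2.40 μM / 7614.9 = 0.0003152 μM = 0.315 nM

0.315 nM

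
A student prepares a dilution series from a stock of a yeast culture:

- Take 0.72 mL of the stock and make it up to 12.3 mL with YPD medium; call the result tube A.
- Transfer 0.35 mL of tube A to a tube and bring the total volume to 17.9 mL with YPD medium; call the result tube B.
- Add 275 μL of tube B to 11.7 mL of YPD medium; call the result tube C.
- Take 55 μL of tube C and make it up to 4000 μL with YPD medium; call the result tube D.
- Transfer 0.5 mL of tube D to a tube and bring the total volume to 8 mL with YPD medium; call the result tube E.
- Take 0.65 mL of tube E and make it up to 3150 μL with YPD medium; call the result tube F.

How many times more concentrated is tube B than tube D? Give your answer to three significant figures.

3.17 × 10^3

Step 1: 0.72 mL brought to 12.3 mL → factor 12.3/0.72 = 17.083
Step 2: 0.35 mL brought to 17.9 mL → factor 17.9/0.35 = 51.143
Step 3: 275 μL + 11.7 mL = 11975 μL total → factor 11975/275 = 43.545
Step 4: 55 μL brought to 4000 μL → factor 4000/55 = 72.727
Dilution factor to tube B = 873.69; to tube D = 2.7669 × 10^6
[tube B]/[tube D] = (factor to tube D)/(factor to tube B) = 2.7669 × 10^6/873.69 = 3.17 × 10^3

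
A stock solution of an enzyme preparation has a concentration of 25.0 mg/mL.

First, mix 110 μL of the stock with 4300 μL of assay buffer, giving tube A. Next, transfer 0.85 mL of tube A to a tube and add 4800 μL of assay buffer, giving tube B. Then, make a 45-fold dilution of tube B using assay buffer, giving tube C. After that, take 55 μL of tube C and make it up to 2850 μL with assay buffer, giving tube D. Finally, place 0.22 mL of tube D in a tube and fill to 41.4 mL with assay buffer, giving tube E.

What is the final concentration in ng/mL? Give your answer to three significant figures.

0.214 ng/mL

Step 1: 110 μL + 4300 μL = 4410 μL total → factor 4410/110 = 40.091
Step 2: 0.85 mL + 4800 μL = 5.65 mL total → factor 5.65/0.85 = 6.6471
Step 3: 45-fold → factor 45
Step 4: 55 μL brought to 2850 μL → factor 2850/55 = 51.818
Step 5: 0.22 mL brought to 41.4 mL → factor 41.4/0.22 = 188.18
Overall dilution factor = 40.091 × 6.6471 × 45 × 51.818 × 188.18 = 1.1694 × 10^8
Final = 25.0 mg/mL / 1.1694 × 10^8 = 2.138 × 10^-7 mg/mL = 0.214 ng/mL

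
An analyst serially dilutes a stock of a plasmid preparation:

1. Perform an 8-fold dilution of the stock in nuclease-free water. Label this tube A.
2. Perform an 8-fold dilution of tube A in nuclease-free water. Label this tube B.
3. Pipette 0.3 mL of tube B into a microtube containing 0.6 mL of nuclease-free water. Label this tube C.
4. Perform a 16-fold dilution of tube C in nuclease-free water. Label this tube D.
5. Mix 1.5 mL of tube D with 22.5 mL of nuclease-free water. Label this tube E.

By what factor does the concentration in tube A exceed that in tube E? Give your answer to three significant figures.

Step 1: 8-fold → factor 8
Step 2: 8-fold → factor 8
Step 3: 0.3 mL + 0.6 mL = 0.9 mL total → factor 0.9/0.3 = 3
Step 4: 16-fold → factor 16
Step 5: 1.5 mL + 22.5 mL = 24 mL total → factor 24/1.5 = 16
Dilution factor to tube A = 8; to tube E = 49152
[tube A]/[tube E] = (factor to tube E)/(factor to tube A) = 49152/8 = 6.14 × 10^3

6.14 × 10^3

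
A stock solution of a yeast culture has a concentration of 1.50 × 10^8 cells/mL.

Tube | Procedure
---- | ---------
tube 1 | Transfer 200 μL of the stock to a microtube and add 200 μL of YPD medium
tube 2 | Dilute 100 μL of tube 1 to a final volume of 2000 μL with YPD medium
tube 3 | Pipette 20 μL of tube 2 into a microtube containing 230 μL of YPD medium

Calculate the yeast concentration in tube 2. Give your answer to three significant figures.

3.75 × 10^6 cells/mL

Step 1: 200 μL + 200 μL = 400 μL total → factor 400/200 = 2
Step 2: 100 μL brought to 2000 μL → factor 2000/100 = 20
Dilution factor through tube 2 = 2 × 20 = 40
[tube 2] = 1.50 × 10^8 cells/mL / 40 = 3.75 × 10^6 cells/mL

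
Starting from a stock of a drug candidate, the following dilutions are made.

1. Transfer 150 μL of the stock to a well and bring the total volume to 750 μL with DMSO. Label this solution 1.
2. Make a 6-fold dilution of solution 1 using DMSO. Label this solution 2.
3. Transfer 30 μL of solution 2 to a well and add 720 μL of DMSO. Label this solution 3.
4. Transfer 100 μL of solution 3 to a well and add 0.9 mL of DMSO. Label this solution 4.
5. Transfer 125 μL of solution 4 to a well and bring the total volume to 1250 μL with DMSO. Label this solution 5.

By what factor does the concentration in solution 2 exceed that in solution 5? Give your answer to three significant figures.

Step 1: 150 μL brought to 750 μL → factor 750/150 = 5
Step 2: 6-fold → factor 6
Step 3: 30 μL + 720 μL = 750 μL total → factor 750/30 = 25
Step 4: 100 μL + 0.9 mL = 1000 μL total → factor 1000/100 = 10
Step 5: 125 μL brought to 1250 μL → factor 1250/125 = 10
Dilution factor to solution 2 = 30; to solution 5 = 75000
[solution 2]/[solution 5] = (factor to solution 5)/(factor to solution 2) = 75000/30 = 2.50 × 10^3

2.50 × 10^3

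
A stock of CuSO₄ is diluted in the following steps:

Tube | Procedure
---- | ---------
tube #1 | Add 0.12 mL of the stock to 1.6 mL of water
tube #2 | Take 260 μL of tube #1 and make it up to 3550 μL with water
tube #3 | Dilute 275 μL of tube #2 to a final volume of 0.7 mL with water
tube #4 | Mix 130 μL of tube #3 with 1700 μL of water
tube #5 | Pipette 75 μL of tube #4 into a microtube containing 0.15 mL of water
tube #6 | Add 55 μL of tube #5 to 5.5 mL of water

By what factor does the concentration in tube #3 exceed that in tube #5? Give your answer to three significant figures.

42.2

Step 1: 0.12 mL + 1.6 mL = 1.72 mL total → factor 1.72/0.12 = 14.333
Step 2: 260 μL brought to 3550 μL → factor 3550/260 = 13.654
Step 3: 275 μL brought to 0.7 mL → factor 700/275 = 2.5455
Step 4: 130 μL + 1700 μL = 1830 μL total → factor 1830/130 = 14.077
Step 5: 75 μL + 0.15 mL = 225 μL total → factor 225/75 = 3
Dilution factor to tube #3 = 498.16; to tube #5 = 21038
[tube #3]/[tube #5] = (factor to tube #5)/(factor to tube #3) = 21038/498.16 = 42.2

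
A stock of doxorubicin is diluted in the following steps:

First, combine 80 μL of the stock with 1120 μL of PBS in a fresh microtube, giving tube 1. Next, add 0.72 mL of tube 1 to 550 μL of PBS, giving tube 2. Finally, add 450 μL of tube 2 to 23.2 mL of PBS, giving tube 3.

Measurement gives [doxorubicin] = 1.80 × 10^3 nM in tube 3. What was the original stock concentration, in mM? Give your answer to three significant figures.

2.50 mM

Step 1: 80 μL + 1120 μL = 1200 μL total → factor 1200/80 = 15
Step 2: 0.72 mL + 550 μL = 1.27 mL total → factor 1.27/0.72 = 1.7639
Step 3: 450 μL + 23.2 mL = 23650 μL total → factor 23650/450 = 52.556
Overall dilution factor = 15 × 1.7639 × 52.556 = 1390.5
Stock = 1.80 × 10^3 nM × 1390.5 = 2.503 × 10^6 nM = 2.50 mM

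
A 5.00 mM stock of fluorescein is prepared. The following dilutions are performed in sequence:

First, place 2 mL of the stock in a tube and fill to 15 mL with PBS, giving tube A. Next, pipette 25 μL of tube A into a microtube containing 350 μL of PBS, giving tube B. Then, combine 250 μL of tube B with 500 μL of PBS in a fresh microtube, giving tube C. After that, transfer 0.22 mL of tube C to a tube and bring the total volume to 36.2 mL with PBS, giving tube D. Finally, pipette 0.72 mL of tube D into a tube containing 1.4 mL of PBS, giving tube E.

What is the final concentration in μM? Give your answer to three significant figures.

0.0306 μM

Step 1: 2 mL brought to 15 mL → factor 15/2 = 7.5
Step 2: 25 μL + 350 μL = 375 μL total → factor 375/25 = 15
Step 3: 250 μL + 500 μL = 750 μL total → factor 750/250 = 3
Step 4: 0.22 mL brought to 36.2 mL → factor 36.2/0.22 = 164.55
Step 5: 0.72 mL + 1.4 mL = 2.12 mL total → factor 2.12/0.72 = 2.9444
Overall dilution factor = 7.5 × 15 × 3 × 164.55 × 2.9444 = 1.6352 × 10^5
Final = 5.00 mM / 1.6352 × 10^5 = 3.058 × 10^-5 mM = 0.0306 μM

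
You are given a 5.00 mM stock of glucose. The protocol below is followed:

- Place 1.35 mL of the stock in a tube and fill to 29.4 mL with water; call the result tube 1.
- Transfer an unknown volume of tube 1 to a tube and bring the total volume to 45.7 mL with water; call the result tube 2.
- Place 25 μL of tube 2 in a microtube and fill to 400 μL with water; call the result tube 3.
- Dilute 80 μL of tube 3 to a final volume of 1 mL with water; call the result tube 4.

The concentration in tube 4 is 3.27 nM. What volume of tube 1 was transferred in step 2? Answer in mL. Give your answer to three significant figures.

Step 1: 1.35 mL brought to 29.4 mL → factor 29.4/1.35 = 21.778
Step 2: v brought to 45.7 mL → factor = 45.7 mL/v
Step 3: 25 μL brought to 400 μL → factor 400/25 = 16
Step 4: 80 μL brought to 1 mL → factor 1000/80 = 12.5
Product of known-step factors = 4355.6
Overall factor = 5.00 mM / (3.27 nM) = 1.5291 × 10^6
Step-2 factor = 1.5291 × 10^6 / 4355.6 = 351.06
v = 45.7 mL / 351.06 = 0.130 mL

0.130 mL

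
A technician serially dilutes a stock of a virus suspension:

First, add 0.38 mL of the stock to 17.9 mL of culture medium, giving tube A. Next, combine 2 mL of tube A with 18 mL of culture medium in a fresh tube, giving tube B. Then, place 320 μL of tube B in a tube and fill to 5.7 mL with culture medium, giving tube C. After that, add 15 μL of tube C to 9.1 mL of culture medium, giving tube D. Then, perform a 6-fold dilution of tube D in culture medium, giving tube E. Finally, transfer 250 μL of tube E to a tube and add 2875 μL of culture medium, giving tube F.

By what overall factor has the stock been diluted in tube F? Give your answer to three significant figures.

3.91 × 10^8

Step 1: 0.38 mL + 17.9 mL = 18.28 mL total → factor 18.28/0.38 = 48.105
Step 2: 2 mL + 18 mL = 20 mL total → factor 20/2 = 10
Step 3: 320 μL brought to 5.7 mL → factor 5700/320 = 17.812
Step 4: 15 μL + 9.1 mL = 9115 μL total → factor 9115/15 = 607.67
Step 5: 6-fold → factor 6
Step 6: 250 μL + 2875 μL = 3125 μL total → factor 3125/250 = 12.5
Overall dilution factor = 48.105 × 10 × 17.812 × 607.67 × 6 × 12.5 = 3.9052 × 10^8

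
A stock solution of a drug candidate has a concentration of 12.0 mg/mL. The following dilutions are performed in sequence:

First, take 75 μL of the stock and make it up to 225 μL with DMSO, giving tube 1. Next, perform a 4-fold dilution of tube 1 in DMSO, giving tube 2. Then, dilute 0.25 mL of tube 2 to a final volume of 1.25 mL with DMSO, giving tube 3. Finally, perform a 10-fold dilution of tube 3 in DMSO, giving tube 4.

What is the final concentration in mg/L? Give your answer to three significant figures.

20.0 mg/L

Step 1: 75 μL brought to 225 μL → factor 225/75 = 3
Step 2: 4-fold → factor 4
Step 3: 0.25 mL brought to 1.25 mL → factor 1.25/0.25 = 5
Step 4: 10-fold → factor 10
Overall dilution factor = 3 × 4 × 5 × 10 = 600
Final = 12.0 mg/mL / 600 = 0.02000 mg/mL = 20.0 mg/L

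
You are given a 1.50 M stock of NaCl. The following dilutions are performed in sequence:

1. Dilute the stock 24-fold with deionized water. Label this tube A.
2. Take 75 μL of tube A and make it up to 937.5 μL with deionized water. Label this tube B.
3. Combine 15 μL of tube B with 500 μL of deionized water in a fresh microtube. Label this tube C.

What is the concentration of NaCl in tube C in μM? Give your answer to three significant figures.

146 μM

Step 1: 24-fold → factor 24
Step 2: 75 μL brought to 937.5 μL → factor 937.5/75 = 12.5
Step 3: 15 μL + 500 μL = 515 μL total → factor 515/15 = 34.333
Dilution factor through tube C = 24 × 12.5 × 34.333 = 10300
[tube C] = 1.50 M / 10300 = 0.0001456 M = 146 μM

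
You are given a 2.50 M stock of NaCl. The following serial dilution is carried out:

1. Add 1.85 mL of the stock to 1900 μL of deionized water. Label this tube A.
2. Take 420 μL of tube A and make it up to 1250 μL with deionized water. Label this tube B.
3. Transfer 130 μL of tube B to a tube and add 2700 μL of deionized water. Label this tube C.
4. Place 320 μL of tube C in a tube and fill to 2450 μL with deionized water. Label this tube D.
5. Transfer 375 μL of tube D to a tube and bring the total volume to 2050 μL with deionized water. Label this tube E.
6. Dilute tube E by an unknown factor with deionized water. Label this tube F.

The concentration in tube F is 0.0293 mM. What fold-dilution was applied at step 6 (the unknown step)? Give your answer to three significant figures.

15.5-fold

Step 1: 1.85 mL + 1900 μL = 3.75 mL total → factor 3.75/1.85 = 2.027
Step 2: 420 μL brought to 1250 μL → factor 1250/420 = 2.9762
Step 3: 130 μL + 2700 μL = 2830 μL total → factor 2830/130 = 21.769
Step 4: 320 μL brought to 2450 μL → factor 2450/320 = 7.6562
Step 5: 375 μL brought to 2050 μL → factor 2050/375 = 5.4667
Step 6: unknown factor x
Product of known-step factors = 5496.7
Overall factor = 2.50 M / (0.0293 mM) = 85324
x = 85324 / 5496.7 = 15.5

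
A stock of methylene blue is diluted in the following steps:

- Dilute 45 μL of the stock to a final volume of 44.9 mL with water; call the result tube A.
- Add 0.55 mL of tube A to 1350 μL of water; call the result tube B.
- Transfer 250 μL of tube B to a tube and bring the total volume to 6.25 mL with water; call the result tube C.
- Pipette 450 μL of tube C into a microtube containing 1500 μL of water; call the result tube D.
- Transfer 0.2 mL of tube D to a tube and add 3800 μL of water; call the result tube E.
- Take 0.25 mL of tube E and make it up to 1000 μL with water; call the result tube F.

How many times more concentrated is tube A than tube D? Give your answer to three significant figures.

374

Step 1: 45 μL brought to 44.9 mL → factor 44900/45 = 997.78
Step 2: 0.55 mL + 1350 μL = 1.9 mL total → factor 1.9/0.55 = 3.4545
Step 3: 250 μL brought to 6.25 mL → factor 6250/250 = 25
Step 4: 450 μL + 1500 μL = 1950 μL total → factor 1950/450 = 4.3333
Dilution factor to tube A = 997.78; to tube D = 3.7341 × 10^5
[tube A]/[tube D] = (factor to tube D)/(factor to tube A) = 3.7341 × 10^5/997.78 = 374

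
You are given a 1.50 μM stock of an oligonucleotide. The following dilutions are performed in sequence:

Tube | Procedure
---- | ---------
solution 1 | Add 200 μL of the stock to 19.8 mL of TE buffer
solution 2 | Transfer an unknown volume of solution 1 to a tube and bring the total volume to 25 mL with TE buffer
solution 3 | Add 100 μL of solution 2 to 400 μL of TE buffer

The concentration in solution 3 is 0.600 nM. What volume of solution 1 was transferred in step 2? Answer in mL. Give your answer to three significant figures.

Step 1: 200 μL + 19.8 mL = 20000 μL total → factor 20000/200 = 100
Step 2: v brought to 25 mL → factor = 25 mL/v
Step 3: 100 μL + 400 μL = 500 μL total → factor 500/100 = 5
Product of known-step factors = 500
Overall factor = 1.50 μM / (0.600 nM) = 2500
Step-2 factor = 2500 / 500 = 5
v = 25 mL / 5 = 5.00 mL

5.00 mL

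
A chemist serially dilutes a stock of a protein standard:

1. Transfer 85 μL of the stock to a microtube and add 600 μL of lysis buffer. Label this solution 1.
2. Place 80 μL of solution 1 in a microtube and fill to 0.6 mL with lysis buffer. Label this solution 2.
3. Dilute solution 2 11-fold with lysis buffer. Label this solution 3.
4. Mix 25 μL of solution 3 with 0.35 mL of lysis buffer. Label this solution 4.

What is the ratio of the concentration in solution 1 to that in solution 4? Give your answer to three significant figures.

1.24 × 10^3

Step 1: 85 μL + 600 μL = 685 μL total → factor 685/85 = 8.0588
Step 2: 80 μL brought to 0.6 mL → factor 600/80 = 7.5
Step 3: 11-fold → factor 11
Step 4: 25 μL + 0.35 mL = 375 μL total → factor 375/25 = 15
Dilution factor to solution 1 = 8.0588; to solution 4 = 9972.8
[solution 1]/[solution 4] = (factor to solution 4)/(factor to solution 1) = 9972.8/8.0588 = 1.24 × 10^3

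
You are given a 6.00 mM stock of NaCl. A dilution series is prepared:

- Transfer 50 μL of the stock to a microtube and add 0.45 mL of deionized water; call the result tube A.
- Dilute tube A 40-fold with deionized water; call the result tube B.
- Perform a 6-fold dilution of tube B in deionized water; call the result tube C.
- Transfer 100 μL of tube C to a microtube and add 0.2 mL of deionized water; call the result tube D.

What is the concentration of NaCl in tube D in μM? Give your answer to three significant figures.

0.833 μM

Step 1: 50 μL + 0.45 mL = 500 μL total → factor 500/50 = 10
Step 2: 40-fold → factor 40
Step 3: 6-fold → factor 6
Step 4: 100 μL + 0.2 mL = 300 μL total → factor 300/100 = 3
Overall dilution factor = 10 × 40 × 6 × 3 = 7200
Final = 6.00 mM / 7200 = 0.0008333 mM = 0.833 μM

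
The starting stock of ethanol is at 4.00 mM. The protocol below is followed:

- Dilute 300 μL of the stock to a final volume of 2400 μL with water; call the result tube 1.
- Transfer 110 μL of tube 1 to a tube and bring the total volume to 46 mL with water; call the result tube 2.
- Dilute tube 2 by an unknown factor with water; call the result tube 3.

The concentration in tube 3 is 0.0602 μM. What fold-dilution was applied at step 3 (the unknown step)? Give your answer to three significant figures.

Step 1: 300 μL brought to 2400 μL → factor 2400/300 = 8
Step 2: 110 μL brought to 46 mL → factor 46000/110 = 418.18
Step 3: unknown factor x
Product of known-step factors = 3345.5
Overall factor = 4.00 mM / (0.0602 μM) = 66445
x = 66445 / 3345.5 = 19.9

19.9-fold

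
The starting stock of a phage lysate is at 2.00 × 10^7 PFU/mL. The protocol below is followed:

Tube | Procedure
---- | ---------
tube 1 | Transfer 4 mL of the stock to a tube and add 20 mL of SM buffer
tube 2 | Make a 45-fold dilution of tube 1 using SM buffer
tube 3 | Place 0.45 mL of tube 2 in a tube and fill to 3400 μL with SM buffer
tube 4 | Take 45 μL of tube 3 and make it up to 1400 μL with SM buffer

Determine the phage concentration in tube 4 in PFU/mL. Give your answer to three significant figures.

Step 1: 4 mL + 20 mL = 24 mL total → factor 24/4 = 6
Step 2: 45-fold → factor 45
Step 3: 0.45 mL brought to 3400 μL → factor 3.4/0.45 = 7.5556
Step 4: 45 μL brought to 1400 μL → factor 1400/45 = 31.111
Overall dilution factor = 6 × 45 × 7.5556 × 31.111 = 63467
Final = 2.00 × 10^7 PFU/mL / 63467 = 315 PFU/mL

315 PFU/mL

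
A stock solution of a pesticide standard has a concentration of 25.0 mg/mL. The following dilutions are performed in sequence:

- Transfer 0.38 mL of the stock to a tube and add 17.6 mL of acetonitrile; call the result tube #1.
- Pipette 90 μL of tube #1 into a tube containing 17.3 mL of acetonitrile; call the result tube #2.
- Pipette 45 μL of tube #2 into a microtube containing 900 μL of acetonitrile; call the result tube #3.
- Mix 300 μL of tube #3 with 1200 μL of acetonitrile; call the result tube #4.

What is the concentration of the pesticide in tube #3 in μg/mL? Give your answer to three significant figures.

Step 1: 0.38 mL + 17.6 mL = 17.98 mL total → factor 17.98/0.38 = 47.316
Step 2: 90 μL + 17.3 mL = 17390 μL total → factor 17390/90 = 193.22
Step 3: 45 μL + 900 μL = 945 μL total → factor 945/45 = 21
Dilution factor through tube #3 = 47.316 × 193.22 × 21 = 1.9199 × 10^5
[tube #3] = 25.0 mg/mL / 1.9199 × 10^5 = 0.0001302 mg/mL = 0.130 μg/mL

0.130 μg/mL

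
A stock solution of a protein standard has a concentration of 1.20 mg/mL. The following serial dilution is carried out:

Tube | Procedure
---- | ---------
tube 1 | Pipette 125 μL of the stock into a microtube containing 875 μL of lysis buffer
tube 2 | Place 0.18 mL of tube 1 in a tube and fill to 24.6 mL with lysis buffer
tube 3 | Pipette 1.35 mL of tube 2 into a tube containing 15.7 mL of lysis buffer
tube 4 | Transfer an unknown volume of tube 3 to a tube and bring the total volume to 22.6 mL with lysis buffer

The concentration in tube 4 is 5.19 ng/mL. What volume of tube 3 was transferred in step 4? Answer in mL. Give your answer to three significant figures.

1.35 mL

Step 1: 125 μL + 875 μL = 1000 μL total → factor 1000/125 = 8
Step 2: 0.18 mL brought to 24.6 mL → factor 24.6/0.18 = 136.67
Step 3: 1.35 mL + 15.7 mL = 17.05 mL total → factor 17.05/1.35 = 12.63
Step 4: v brought to 22.6 mL → factor = 22.6 mL/v
Product of known-step factors = 13808
Overall factor = 1.20 mg/mL / (5.19 ng/mL) = 2.3121 × 10^5
Step-4 factor = 2.3121 × 10^5 / 13808 = 16.744
v = 22.6 mL / 16.744 = 1.35 mL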